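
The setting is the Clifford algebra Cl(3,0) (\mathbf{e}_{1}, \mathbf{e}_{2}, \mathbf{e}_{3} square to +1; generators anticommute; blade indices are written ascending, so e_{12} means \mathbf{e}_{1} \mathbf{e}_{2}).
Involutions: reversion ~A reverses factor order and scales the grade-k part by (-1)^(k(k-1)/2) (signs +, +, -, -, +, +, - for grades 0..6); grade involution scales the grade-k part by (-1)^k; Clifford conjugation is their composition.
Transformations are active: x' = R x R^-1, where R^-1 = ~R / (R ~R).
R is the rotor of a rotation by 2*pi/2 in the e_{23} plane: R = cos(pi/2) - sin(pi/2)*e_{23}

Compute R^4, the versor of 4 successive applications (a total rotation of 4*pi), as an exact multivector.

Rotor phase runs at HALF the rotation angle; powers of one rotor simply add phase, so after 4 steps in e_{23} the phase is 4*pi/2 = 2 \pi and R^4 = cos(2 \pi) - sin(2 \pi)*e_{23}.
cos(2 \pi) = 1 and sin(2 \pi) = 0, so R^4 = 1. The total rotation 4*pi is 2 full turns, so every vector returns to itself, yet the rotor is +1, back on the identity sheet (an even number of 2*pi turns).
Answer: 1


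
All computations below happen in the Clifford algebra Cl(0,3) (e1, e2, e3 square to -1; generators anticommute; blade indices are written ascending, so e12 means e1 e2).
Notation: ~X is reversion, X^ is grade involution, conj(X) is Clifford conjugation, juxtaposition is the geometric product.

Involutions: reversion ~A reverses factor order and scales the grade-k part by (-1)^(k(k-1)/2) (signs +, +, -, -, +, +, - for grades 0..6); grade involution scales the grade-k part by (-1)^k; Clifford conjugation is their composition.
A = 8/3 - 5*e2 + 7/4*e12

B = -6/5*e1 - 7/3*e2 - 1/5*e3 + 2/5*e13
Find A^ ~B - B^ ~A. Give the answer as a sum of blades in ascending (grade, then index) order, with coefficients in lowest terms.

first term: 35/3 + 53/60*e1 - 749/90*e2 - 8/15*e3 + 6*e12 - 16/15*e13 - 17/10*e23 + 33/20*e123
second term: 35/3 - 53/60*e1 + 749/90*e2 + 8/15*e3 - 6*e12 + 16/15*e13 + 17/10*e23 + 33/20*e123
Answer: 53/30*e1 - 749/45*e2 - 16/15*e3 + 12*e12 - 32/15*e13 - 17/5*e23


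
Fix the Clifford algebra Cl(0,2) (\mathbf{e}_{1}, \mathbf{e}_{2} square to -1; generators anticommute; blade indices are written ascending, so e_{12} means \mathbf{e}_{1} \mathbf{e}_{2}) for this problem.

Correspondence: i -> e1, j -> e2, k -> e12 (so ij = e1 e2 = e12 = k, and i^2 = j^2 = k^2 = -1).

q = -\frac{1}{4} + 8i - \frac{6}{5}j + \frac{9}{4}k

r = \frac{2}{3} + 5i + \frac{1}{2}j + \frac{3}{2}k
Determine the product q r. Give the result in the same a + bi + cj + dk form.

In blades: q = -\frac{1}{4} + 8 e_{1} - \frac{6}{5} e_{2} + \frac{9}{4} e_{12}, r = \frac{2}{3} + 5 e_{1} + \frac{1}{2} e_{2} + \frac{3}{2} e_{12}.
Distribute q over r term by term (generator squares from the signature, products reordered to ascending indices): (-\frac{1}{4})*r = -\frac{1}{6} - \frac{5}{4} e_{1} - \frac{1}{8} e_{2} - \frac{3}{8} e_{12}; (8 e_{1})*r = -40 + \frac{16}{3} e_{1} - 12 e_{2} + 4 e_{12}; (-\frac{6}{5} e_{2})*r = \frac{3}{5} - \frac{9}{5} e_{1} - \frac{4}{5} e_{2} + 6 e_{12}; (\frac{9}{4} e_{12})*r = -\frac{27}{8} - \frac{9}{8} e_{1} + \frac{45}{4} e_{2} + \frac{3}{2} e_{12}.
Sum: -\frac{5153}{120} + \frac{139}{120} e_{1} - \frac{67}{40} e_{2} + \frac{89}{8} e_{12}; translating back through the correspondence:
Answer: -\frac{5153}{120} + \frac{139}{120}i - \frac{67}{40}j + \frac{89}{8}k


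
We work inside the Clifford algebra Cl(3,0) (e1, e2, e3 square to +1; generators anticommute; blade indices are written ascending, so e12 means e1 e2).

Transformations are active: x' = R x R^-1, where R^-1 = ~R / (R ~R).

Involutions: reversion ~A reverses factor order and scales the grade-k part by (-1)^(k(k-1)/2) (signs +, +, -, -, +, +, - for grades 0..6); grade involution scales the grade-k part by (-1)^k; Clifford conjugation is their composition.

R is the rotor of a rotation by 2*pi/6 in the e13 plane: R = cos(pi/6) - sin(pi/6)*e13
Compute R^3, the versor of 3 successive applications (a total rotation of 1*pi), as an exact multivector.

Rotor phase runs at HALF the rotation angle; powers of one rotor simply add phase, so after 3 steps in e13 the phase is 3*pi/6 = pi/2 and R^3 = cos(pi/2) - sin(pi/2)*e13.
cos(pi/2) = 0 and sin(pi/2) = 1, so R^3 = -e13. The net rotation is 1*pi; the rotor keeps the half-angle phase exactly.
Answer: -e13


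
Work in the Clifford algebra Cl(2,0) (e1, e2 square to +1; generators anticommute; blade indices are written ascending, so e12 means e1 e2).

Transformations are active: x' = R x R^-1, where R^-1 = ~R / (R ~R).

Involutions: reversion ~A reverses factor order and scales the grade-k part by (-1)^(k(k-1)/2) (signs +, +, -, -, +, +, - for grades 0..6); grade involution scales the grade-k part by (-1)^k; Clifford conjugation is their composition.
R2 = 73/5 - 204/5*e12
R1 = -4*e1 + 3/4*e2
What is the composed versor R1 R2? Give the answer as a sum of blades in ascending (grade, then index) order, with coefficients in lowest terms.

Distribute over the terms of R1 (each basis-blade product reordered to ascending indices, repeated generators contracted through their squares):
(-4*e1) R2 = -292/5*e1 + 816/5*e2
(3/4*e2) R2 = 153/5*e1 + 219/20*e2
Summing the partial products and collecting blades:
Answer: -139/5*e1 + 3483/20*e2


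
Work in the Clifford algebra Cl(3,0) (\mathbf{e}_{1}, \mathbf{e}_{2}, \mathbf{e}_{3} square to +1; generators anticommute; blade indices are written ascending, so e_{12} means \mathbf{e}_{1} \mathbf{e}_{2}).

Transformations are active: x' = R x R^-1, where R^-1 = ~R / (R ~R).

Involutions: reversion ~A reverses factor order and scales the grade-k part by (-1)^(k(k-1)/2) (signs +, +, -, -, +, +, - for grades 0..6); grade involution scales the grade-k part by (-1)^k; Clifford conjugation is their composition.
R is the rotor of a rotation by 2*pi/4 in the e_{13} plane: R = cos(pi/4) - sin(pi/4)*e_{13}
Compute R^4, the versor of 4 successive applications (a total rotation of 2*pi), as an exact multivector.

Because a rotor carries half the rotation angle, composing 4 copies of this e_{13}-plane rotor multiplies the phase: 4*(pi/4) = \pi, hence R^4 = cos(\pi) - sin(\pi)*e_{13}.
cos(\pi) = -1 and sin(\pi) = 0, so R^4 = -1. The total rotation 2*pi is 1 full turn, so every vector returns to itself, yet the rotor is -1, on the OTHER sheet of the double cover (an odd number of 2*pi turns).
Answer: -1


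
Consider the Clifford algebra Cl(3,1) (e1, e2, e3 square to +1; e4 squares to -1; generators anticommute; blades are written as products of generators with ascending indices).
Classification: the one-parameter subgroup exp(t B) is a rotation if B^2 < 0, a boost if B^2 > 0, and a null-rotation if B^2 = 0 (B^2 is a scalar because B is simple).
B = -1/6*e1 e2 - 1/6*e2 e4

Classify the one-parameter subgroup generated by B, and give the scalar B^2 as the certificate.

B^2 term by term: the squares give (-1/6)^2*(e1 e2)^2 + (-1/6)^2*(e2 e4)^2 = 1/36*(-1) + 1/36*(+1) = 0 (each basis 2-blade squares to minus the product of its generators' squares); cross terms between blades sharing an index anticommute and cancel. So B^2 = 0.
Answer: null-rotation, certificate B^2 = 0. Note: conjugating B changes its blade decomposition but never the scalar B^2 = 0, whose sign settles the classification.


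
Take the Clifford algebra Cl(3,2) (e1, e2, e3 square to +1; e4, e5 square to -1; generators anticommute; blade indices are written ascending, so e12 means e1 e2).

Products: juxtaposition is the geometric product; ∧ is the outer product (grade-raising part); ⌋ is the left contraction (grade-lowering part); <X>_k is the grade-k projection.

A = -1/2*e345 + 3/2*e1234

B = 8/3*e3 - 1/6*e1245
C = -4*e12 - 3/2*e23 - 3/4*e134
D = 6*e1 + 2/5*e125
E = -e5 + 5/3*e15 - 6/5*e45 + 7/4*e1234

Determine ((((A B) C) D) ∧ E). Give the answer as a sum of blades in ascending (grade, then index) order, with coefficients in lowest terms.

step 1: -1/4*e35 - 4/3*e45 - 1/12*e123 - 4*e124
step 2: -1/8*e1 - 1/3*e3 - 16*e4 + 3*e23 + 1/16*e24 - 3/8*e25 + 6*e134 + e135 + 3/16*e145 + e1235 + 16/3*e1245 + 2*e2345
step 3: -3/4 - 3/20*e1 + 2/5*e3 + 32/15*e4 + 2*e13 + 96*e14 - 2/5*e23 - 3/40*e24 - 1/20*e25 + 36*e34 + 6*e35 + 9/8*e45 + 18*e123 + 3/8*e124 - 9/4*e125 + 4/5*e134 - 6/5*e135 - 1/40*e145 - 6*e235 - 32*e245 - 2/15*e1235 - 32/5*e1245 + 12/5*e2345 + 12*e12345
step 4: 3/4*e5 - 11/10*e15 - 2/5*e35 - 37/30*e45 - 8/3*e135 - 44719/450*e145 + 2/5*e235 + 3/40*e245 - 912/25*e345 - 21/16*e1234 - 56/3*e1235 - 1/2*e1245 + 284/5*e1345 + 12/25*e2345 - 108/5*e12345
Answer: 3/4*e5 - 11/10*e15 - 2/5*e35 - 37/30*e45 - 8/3*e135 - 44719/450*e145 + 2/5*e235 + 3/40*e245 - 912/25*e345 - 21/16*e1234 - 56/3*e1235 - 1/2*e1245 + 284/5*e1345 + 12/25*e2345 - 108/5*e12345


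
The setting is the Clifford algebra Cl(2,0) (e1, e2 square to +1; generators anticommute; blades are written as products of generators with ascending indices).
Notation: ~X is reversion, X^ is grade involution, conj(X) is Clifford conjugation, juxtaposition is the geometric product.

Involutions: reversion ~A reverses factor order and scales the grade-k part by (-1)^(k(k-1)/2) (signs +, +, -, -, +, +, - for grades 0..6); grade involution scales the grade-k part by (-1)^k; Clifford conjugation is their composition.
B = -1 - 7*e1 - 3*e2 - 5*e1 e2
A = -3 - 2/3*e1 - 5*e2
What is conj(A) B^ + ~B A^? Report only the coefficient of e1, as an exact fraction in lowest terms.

first term: 68/3 + 10/3*e1 - 52/3*e2 - 18*e1 e2
second term: -50/3 + 136/3*e1 + 2/3*e2 - 48*e1 e2
Answer: 146/3


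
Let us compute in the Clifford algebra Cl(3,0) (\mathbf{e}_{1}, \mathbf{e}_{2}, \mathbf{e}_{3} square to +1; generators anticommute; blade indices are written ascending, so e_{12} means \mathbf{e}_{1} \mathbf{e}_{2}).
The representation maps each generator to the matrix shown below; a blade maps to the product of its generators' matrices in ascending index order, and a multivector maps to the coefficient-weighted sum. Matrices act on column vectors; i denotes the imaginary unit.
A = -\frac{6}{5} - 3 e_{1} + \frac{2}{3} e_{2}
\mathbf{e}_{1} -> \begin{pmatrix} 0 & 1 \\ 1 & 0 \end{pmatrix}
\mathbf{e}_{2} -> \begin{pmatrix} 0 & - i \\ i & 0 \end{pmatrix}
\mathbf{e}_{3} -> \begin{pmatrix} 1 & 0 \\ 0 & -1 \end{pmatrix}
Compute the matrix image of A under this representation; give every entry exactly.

M = (-\frac{6}{5})*1 + (-3)*rho(e_{1}) + (\frac{2}{3})*rho(e_{2}), summed entrywise (1 is the identity matrix):
Answer: \begin{pmatrix} - \frac{6}{5} & -3 - \frac{2 i}{3} \\ -3 + \frac{2 i}{3} & - \frac{6}{5} \end{pmatrix}


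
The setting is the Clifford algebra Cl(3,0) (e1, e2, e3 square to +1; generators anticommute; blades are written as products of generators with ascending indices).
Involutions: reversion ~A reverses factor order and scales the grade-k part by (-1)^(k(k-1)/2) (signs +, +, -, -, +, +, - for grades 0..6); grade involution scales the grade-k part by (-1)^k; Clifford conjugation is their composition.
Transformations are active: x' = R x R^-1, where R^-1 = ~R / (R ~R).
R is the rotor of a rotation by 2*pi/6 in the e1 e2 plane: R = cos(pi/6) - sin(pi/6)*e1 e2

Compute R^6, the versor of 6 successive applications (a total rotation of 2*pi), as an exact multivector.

The rotor phase is half the rotation angle and phases add under composition, so 6 steps in the e1 e2 plane accumulate phase 6*(pi/6) = pi: R^6 = cos(pi) - sin(pi)*e1 e2.
cos(pi) = -1 and sin(pi) = 0, so R^6 = -1. The total rotation 2*pi is 1 full turn, so every vector returns to itself, yet the rotor is -1, on the OTHER sheet of the double cover (an odd number of 2*pi turns).
Answer: -1


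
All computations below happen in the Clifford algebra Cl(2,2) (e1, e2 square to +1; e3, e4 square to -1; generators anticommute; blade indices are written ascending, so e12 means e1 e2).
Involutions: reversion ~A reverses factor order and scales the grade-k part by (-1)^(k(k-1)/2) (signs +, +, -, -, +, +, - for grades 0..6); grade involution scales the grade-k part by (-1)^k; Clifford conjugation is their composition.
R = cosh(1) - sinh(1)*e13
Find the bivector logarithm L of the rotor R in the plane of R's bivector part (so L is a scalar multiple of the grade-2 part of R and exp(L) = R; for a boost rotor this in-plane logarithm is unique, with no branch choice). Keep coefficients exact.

The scalar part of R is cosh(1), giving the rapidity magnitude (cosh is even); the bivector part supplies orientation, its quotient by sinh of the rapidity is the plane, and L = rapidity * plane — unique in that plane, since flipping both signs leaves L unchanged.
Concretely: cosh(rapidity) = cosh(1) gives rapidity = ±1, and since rapidity/sinh(rapidity) is even the sign is immaterial: L = (rapidity/sinh(rapidity)) * <R>_2 = (1/sinh(1)) * <R>_2.
Answer: -e13


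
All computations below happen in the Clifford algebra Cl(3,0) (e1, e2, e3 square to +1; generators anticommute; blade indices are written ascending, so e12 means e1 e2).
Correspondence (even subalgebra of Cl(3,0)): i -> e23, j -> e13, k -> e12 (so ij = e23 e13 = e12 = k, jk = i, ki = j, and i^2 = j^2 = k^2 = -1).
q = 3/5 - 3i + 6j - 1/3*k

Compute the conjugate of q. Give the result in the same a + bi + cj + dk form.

In blades: q = 3/5 - 1/3*e12 + 6*e13 - 3*e23.
Quaternion conjugation is reversion on the even subalgebra: the scalar is fixed and every grade-2 blade flips sign, giving 3/5 + 1/3*e12 - 6*e13 + 3*e23; translating back:
Answer: 3/5 + 3i - 6j + 1/3*k


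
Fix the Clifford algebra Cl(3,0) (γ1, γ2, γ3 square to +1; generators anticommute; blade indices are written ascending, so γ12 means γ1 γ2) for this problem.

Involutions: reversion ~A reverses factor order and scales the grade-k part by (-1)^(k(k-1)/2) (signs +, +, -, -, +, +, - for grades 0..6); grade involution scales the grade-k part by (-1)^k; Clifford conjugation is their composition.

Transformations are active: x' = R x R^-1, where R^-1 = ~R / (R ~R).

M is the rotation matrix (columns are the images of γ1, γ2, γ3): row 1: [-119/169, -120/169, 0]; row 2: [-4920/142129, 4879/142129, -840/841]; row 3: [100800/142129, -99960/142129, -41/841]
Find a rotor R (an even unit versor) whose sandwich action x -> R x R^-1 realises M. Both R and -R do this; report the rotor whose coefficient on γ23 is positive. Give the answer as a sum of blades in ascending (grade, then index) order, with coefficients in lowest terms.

Method: write R = a + b12*γ12 + b13*γ13 + b23*γ23 with a^2 + b12^2 + b13^2 + b23^2 = 1 (so R^-1 = ~R). Expanding the columns R e_j ~R gives tr M = 4a^2 - 1 and, from the antisymmetric part, M21 - M12 = -4a*b12, M13 - M31 = 4a*b13, M32 - M23 = -4a*b23.
Here tr M = -102129/142129, so a^2 = (1 + tr M)/4 = 10000/142129 and a = ±100/377. Taking a = 100/377: M21 - M12 = 96000/142129, M13 - M31 = -100800/142129, M32 - M23 = 42000/142129, giving b12 = -240/377, b13 = -252/377, b23 = -105/377, i.e. R = 100/377 - 240/377*γ12 - 252/377*γ13 - 105/377*γ23.
Its γ23 coefficient is negative, so report the other preimage -R.
Answer: -100/377 + 240/377*γ12 + 252/377*γ13 + 105/377*γ23. Why the constraint matters: R and -R act identically through the sandwich — M has trace -102129/142129 either way — so only the sign condition on γ23 picks one of the two preimages.


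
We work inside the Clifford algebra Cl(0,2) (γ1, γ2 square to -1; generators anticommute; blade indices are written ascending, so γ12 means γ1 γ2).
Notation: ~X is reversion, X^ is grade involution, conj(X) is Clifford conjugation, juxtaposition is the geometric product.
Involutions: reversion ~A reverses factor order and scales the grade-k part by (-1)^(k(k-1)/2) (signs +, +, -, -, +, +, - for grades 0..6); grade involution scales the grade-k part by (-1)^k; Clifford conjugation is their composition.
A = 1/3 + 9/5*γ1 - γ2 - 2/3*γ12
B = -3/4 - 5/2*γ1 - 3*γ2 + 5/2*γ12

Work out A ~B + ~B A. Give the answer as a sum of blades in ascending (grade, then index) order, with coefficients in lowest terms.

first term: -5/12 - 101/60*γ1 + 71/12*γ2 - 247/30*γ12
second term: -5/12 - 161/60*γ1 - 77/12*γ2 + 227/30*γ12
Answer: -5/6 - 131/30*γ1 - 1/2*γ2 - 2/3*γ12


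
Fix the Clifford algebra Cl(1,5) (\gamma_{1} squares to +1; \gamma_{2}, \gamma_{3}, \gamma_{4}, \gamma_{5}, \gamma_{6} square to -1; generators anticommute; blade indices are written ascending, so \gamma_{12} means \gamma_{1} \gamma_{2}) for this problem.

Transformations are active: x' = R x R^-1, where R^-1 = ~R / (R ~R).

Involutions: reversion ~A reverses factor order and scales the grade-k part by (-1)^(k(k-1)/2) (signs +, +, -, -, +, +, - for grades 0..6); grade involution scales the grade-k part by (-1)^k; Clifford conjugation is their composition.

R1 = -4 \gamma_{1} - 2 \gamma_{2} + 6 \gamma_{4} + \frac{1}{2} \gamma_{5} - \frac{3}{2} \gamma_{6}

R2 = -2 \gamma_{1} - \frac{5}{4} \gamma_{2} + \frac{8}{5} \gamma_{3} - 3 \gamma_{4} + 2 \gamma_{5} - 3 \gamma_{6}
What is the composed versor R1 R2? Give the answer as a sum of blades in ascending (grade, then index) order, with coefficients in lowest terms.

Distribute over the terms of R1 (each basis-blade product reordered to ascending indices, repeated generators contracted through their squares):
(-4 \gamma_{1}) R2 = 8 + 5 \gamma_{12} - \frac{32}{5} \gamma_{13} + 12 \gamma_{14} - 8 \gamma_{15} + 12 \gamma_{16}
(-2 \gamma_{2}) R2 = -\frac{5}{2} - 4 \gamma_{12} - \frac{16}{5} \gamma_{23} + 6 \gamma_{24} - 4 \gamma_{25} + 6 \gamma_{26}
(6 \gamma_{4}) R2 = 18 + 12 \gamma_{14} + \frac{15}{2} \gamma_{24} - \frac{48}{5} \gamma_{34} + 12 \gamma_{45} - 18 \gamma_{46}
(\frac{1}{2} \gamma_{5}) R2 = -1 + \gamma_{15} + \frac{5}{8} \gamma_{25} - \frac{4}{5} \gamma_{35} + \frac{3}{2} \gamma_{45} - \frac{3}{2} \gamma_{56}
(-\frac{3}{2} \gamma_{6}) R2 = -\frac{9}{2} - 3 \gamma_{16} - \frac{15}{8} \gamma_{26} + \frac{12}{5} \gamma_{36} - \frac{9}{2} \gamma_{46} + 3 \gamma_{56}
Summing the partial products and collecting blades:
Answer: 18 + \gamma_{12} - \frac{32}{5} \gamma_{13} + 24 \gamma_{14} - 7 \gamma_{15} + 9 \gamma_{16} - \frac{16}{5} \gamma_{23} + \frac{27}{2} \gamma_{24} - \frac{27}{8} \gamma_{25} + \frac{33}{8} \gamma_{26} - \frac{48}{5} \gamma_{34} - \frac{4}{5} \gamma_{35} + \frac{12}{5} \gamma_{36} + \frac{27}{2} \gamma_{45} - \frac{45}{2} \gamma_{46} + \frac{3}{2} \gamma_{56}


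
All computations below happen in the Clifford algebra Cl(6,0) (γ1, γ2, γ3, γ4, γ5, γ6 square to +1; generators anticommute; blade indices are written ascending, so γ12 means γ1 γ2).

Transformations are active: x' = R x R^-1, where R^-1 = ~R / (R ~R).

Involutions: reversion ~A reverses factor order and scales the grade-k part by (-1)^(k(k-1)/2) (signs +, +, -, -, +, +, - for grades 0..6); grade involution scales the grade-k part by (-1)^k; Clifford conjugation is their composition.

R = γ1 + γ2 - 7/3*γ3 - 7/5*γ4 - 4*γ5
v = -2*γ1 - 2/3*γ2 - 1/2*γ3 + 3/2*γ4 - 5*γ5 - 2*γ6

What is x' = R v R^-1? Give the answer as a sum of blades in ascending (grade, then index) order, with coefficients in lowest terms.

~R = γ1 + γ2 - 7/3*γ3 - 7/5*γ4 - 4*γ5, and R ~R = 5716/225, so R^-1 = ~R / (5716/225).
R v = 82/5 + 4/3*γ12 - 31/6*γ13 - 13/10*γ14 - 13*γ15 - 2*γ16 - 37/18*γ23 + 17/30*γ24 - 23/3*γ25 - 2*γ26 - 21/5*γ34 + 29/3*γ35 + 14/3*γ36 + 13*γ45 + 14/5*γ46 + 8*γ56
Answer: 4703/1429*γ1 + 8393/4287*γ2 - 7181/2858*γ3 - 9453/2858*γ4 - 235/1429*γ5 + 2*γ6


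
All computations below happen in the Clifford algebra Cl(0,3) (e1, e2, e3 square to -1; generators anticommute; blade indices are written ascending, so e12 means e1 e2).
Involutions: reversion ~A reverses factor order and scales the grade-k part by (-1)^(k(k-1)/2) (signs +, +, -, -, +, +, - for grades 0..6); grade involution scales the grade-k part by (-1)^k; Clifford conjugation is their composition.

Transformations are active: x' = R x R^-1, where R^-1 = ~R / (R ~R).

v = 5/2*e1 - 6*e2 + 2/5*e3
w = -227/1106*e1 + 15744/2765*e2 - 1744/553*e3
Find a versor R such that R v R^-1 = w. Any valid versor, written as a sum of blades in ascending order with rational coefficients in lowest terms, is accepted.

Equal squares first: v^2 = w^2 = -4241/100. Then v + w = 1269/553*e1 - 846/2765*e2 - 7614/2765*e3 is a versor taking v to w, provided it is invertible.
Answer: 1269/553*e1 - 846/2765*e2 - 7614/2765*e3


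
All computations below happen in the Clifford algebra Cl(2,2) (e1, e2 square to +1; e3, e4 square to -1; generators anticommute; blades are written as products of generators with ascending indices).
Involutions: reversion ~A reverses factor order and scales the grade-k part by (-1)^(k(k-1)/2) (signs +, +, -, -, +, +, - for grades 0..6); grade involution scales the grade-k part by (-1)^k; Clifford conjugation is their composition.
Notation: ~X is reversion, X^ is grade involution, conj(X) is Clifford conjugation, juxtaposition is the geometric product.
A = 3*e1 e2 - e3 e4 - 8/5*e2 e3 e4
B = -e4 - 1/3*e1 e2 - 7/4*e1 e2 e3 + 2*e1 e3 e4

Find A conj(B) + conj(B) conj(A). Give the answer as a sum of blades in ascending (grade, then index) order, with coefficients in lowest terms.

first term: -1 + 2*e1 + 25/4*e3 - 16/5*e1 e2 - 14/5*e1 e4 + 8/5*e2 e3 + 19/4*e1 e2 e4 + 8/15*e1 e3 e4 - 6*e2 e3 e4 - 1/3*e1 e2 e3 e4
second term: 1 - 2*e1 - 17/4*e3 + 16/5*e1 e2 + 14/5*e1 e4 + 8/5*e2 e3 - 5/4*e1 e2 e4 - 8/15*e1 e3 e4 - 6*e2 e3 e4 + 1/3*e1 e2 e3 e4
Answer: 2*e3 + 16/5*e2 e3 + 7/2*e1 e2 e4 - 12*e2 e3 e4


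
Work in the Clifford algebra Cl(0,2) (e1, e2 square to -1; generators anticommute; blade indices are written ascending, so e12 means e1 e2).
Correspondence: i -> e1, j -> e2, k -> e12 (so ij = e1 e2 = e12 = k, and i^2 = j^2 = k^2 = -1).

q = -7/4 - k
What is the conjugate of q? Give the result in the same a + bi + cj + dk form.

In blades: q = -7/4 - e12.
Conjugation here is Clifford conjugation: the scalar is fixed and the grade-1 and grade-2 blades all flip sign, giving -7/4 + e12; translating back:
Answer: -7/4 + k


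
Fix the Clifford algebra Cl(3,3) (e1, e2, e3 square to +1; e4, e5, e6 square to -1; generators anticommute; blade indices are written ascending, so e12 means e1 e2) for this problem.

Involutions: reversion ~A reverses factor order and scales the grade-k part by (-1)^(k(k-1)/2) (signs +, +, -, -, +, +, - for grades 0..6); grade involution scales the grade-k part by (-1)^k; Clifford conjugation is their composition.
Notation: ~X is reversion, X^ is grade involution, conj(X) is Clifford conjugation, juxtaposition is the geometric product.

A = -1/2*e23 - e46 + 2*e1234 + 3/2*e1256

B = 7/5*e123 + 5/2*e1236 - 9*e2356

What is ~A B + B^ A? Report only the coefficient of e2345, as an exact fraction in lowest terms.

first term: -7/10*e1 + 14/5*e4 + 27/2*e13 - 5/4*e16 + 15/4*e35 + 5*e46 + 9/2*e56 - 21/10*e356 - 5/2*e1234 + 18*e1456 - 9*e2345 + 7/5*e12346
second term: -7/10*e1 + 14/5*e4 - 27/2*e13 + 5/4*e16 - 15/4*e35 - 5*e46 - 9/2*e56 + 21/10*e356 - 5/2*e1234 + 18*e1456 - 9*e2345 + 7/5*e12346
Answer: -18


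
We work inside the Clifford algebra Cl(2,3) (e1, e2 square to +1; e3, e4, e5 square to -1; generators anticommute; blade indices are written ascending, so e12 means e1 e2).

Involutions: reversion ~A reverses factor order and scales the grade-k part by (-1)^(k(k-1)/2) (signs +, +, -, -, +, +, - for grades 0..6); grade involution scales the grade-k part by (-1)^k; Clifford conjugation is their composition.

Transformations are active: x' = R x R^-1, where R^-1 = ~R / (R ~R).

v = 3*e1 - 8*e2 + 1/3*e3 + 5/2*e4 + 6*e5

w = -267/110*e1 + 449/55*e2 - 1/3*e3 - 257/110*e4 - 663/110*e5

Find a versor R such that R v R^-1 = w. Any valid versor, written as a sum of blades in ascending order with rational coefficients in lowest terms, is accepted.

Equal squares first: v^2 = w^2 = 1103/36. Then v + w = 63/110*e1 + 9/55*e2 + 9/55*e4 - 3/110*e5 is a versor taking v to w, provided it is invertible.
Answer: 63/110*e1 + 9/55*e2 + 9/55*e4 - 3/110*e5


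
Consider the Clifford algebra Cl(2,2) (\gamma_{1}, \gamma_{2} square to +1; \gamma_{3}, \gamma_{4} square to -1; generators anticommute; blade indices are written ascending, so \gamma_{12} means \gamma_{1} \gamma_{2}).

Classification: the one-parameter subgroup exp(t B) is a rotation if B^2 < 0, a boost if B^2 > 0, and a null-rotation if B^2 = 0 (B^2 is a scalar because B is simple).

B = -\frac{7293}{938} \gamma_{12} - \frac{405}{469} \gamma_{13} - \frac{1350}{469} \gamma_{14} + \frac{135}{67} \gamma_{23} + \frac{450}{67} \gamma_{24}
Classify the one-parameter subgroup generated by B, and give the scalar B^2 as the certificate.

B^2 term by term: the squares give (-\frac{7293}{938})^2*(\gamma_{12})^2 + (-\frac{405}{469})^2*(\gamma_{13})^2 + (-\frac{1350}{469})^2*(\gamma_{14})^2 + (\frac{135}{67})^2*(\gamma_{23})^2 + (\frac{450}{67})^2*(\gamma_{24})^2 = \frac{53187849}{879844}*(-1) + \frac{164025}{219961}*(+1) + \frac{1822500}{219961}*(+1) + \frac{18225}{4489}*(+1) + \frac{202500}{4489}*(+1) = -\frac{9}{4} (each basis 2-blade squares to minus the product of its generators' squares); cross terms between blades sharing an index anticommute and cancel; the commuting (index-disjoint) pairs give grade-4 terms 2*c*c'*(blade product), which cancel blade by blade — \gamma_{1234}: \frac{364500}{31423} - \frac{364500}{31423} = 0 — confirming B is simple. So B^2 = -\frac{9}{4}.
Answer: rotation, certificate B^2 = -\frac{9}{4}. Why this suffices: the scalar -\frac{9}{4} survives any versor conjugation, so its sign alone determines the class however B is presented.


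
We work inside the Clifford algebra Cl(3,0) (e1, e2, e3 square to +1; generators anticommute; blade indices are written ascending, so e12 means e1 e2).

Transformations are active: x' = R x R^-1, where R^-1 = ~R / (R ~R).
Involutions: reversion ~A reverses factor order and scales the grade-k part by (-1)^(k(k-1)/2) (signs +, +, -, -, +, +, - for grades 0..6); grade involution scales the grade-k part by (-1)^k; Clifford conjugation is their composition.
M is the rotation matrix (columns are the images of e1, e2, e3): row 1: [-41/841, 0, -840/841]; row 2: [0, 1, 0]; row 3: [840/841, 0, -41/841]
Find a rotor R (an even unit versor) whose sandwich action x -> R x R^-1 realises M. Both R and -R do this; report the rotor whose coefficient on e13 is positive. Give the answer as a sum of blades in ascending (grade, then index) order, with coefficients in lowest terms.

Method: write R = a + b12*e12 + b13*e13 + b23*e23 with a^2 + b12^2 + b13^2 + b23^2 = 1 (so R^-1 = ~R). Expanding the columns R e_j ~R gives tr M = 4a^2 - 1 and, from the antisymmetric part, M21 - M12 = -4a*b12, M13 - M31 = 4a*b13, M32 - M23 = -4a*b23.
Here tr M = 759/841, so a^2 = (1 + tr M)/4 = 400/841 and a = ±20/29. Taking a = 20/29: M21 - M12 = 0, M13 - M31 = -1680/841, M32 - M23 = 0, giving b12 = 0, b13 = -21/29, b23 = 0, i.e. R = 20/29 - 21/29*e13.
Its e13 coefficient is negative, so report the other preimage -R.
Answer: -20/29 + 21/29*e13. Key observation: the double cover Spin(3) -> SO(3) sends R and -R to the same matrix (trace 759/841 here), so the stated sign of the e13 coefficient is what selects one sheet.


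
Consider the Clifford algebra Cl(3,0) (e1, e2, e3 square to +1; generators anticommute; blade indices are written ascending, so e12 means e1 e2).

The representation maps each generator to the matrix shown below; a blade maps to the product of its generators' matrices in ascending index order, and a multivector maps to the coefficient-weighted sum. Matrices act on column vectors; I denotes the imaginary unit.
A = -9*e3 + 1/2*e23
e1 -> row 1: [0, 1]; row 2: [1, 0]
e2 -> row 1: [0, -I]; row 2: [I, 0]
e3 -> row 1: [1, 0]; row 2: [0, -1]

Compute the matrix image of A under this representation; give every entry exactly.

Bivector images (products of the table entries): rho(e23) = rho(e2)rho(e3) = row 1: [0, I]; row 2: [I, 0].
M = (-9)*rho(e3) + (1/2)*rho(e23), summed entrywise:
Answer: row 1: [-9, I/2]; row 2: [I/2, 9]


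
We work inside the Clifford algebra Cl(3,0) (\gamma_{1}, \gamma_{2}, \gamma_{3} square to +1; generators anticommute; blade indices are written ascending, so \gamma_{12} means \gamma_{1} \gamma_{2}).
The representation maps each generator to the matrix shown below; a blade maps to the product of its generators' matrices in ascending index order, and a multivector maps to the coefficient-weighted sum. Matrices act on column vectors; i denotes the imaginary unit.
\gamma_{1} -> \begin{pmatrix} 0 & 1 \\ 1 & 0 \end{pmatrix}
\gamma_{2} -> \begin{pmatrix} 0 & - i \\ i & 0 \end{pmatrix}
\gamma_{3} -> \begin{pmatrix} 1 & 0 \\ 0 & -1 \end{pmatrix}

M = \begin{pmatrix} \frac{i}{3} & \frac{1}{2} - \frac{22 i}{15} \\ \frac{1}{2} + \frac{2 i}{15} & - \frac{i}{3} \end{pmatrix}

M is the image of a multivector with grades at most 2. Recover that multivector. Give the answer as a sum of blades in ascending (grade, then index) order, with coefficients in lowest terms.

Method: 1, rho(\gamma_{1}), rho(\gamma_{2}), rho(\gamma_{3}) form a trace-orthogonal basis of the 2x2 complex matrices (tr(X Y) = 2 if X = Y, else 0), so M = m0*1 + m1*rho(\gamma_{1}) + m2*rho(\gamma_{2}) + m3*rho(\gamma_{3}) with m0 = tr(M)/2 = 0, m1 = tr(M rho(\gamma_{1}))/2 = \frac{1}{2} - \frac{2 i}{3}, m2 = tr(M rho(\gamma_{2}))/2 = \frac{4}{5}, m3 = tr(M rho(\gamma_{3}))/2 = \frac{i}{3}.
Multiplying table entries, the bivector images are rho(\gamma_{12}) = i*rho(\gamma_{3}), rho(\gamma_{13}) = -i*rho(\gamma_{2}), rho(\gamma_{23}) = i*rho(\gamma_{1}); with real blade coefficients the real parts of m0..m3 are the coefficients of 1, \gamma_{1}, \gamma_{2}, \gamma_{3} and the imaginary parts give the bivectors (\gamma_{23}: Im m1, \gamma_{13}: -Im m2, \gamma_{12}: Im m3).
Answer: \frac{1}{2} \gamma_{1} + \frac{4}{5} \gamma_{2} + \frac{1}{3} \gamma_{12} - \frac{2}{3} \gamma_{23}


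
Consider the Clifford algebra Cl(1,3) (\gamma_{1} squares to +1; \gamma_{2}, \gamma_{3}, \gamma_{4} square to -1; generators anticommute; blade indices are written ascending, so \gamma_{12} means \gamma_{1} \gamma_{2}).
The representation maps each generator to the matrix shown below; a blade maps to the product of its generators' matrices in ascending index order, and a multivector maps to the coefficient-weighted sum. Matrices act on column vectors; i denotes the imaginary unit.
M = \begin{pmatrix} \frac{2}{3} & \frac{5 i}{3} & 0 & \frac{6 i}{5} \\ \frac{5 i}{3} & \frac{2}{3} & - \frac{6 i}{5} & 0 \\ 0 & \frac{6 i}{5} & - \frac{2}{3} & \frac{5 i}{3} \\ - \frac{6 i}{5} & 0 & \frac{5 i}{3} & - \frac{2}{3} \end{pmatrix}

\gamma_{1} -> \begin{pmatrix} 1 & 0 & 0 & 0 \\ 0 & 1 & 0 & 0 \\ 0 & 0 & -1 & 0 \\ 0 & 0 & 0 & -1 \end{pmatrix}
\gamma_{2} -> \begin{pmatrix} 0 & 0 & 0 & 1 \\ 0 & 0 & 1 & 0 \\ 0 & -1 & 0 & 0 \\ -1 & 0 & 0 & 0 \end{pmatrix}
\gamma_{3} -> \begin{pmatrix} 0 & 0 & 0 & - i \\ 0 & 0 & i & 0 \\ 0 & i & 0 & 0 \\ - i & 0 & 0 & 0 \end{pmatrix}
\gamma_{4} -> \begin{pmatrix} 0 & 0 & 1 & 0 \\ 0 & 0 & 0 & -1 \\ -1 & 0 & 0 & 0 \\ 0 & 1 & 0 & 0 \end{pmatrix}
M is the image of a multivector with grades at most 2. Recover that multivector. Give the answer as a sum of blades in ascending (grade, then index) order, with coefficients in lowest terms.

Method: the blade images are trace-orthogonal — tr(rho(e_A) rho(e_B)^-1) = 4 if A = B and 0 otherwise — and rho(e_A)^-1 = (e_A)^2 * rho(e_A) with (e_A)^2 = +1 or -1, so the coefficient of e_A in the preimage is (e_A)^2 * tr(M rho(e_A))/4.
Nonzero projections over blades of grade <= 2: \gamma_{1}: (\gamma_{1})^2 = +1, tr(M rho(\gamma_{1})) = \frac{8}{3}, coefficient \frac{2}{3}; \gamma_{13}: (\gamma_{13})^2 = +1, tr(M rho(\gamma_{13})) = - \frac{24}{5}, coefficient -\frac{6}{5}; \gamma_{34}: (\gamma_{34})^2 = -1, tr(M rho(\gamma_{34})) = \frac{20}{3}, coefficient -\frac{5}{3}. Every other blade of grade <= 2 projects to 0.
Answer: \frac{2}{3} \gamma_{1} - \frac{6}{5} \gamma_{13} - \frac{5}{3} \gamma_{34}


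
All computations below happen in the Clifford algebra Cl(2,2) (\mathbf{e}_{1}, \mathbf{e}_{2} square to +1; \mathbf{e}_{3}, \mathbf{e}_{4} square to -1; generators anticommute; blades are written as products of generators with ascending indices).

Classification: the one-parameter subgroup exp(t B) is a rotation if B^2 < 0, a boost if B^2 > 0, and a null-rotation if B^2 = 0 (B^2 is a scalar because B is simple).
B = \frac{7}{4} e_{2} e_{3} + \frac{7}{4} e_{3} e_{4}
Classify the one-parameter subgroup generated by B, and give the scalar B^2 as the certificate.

B^2 term by term: the squares give (\frac{7}{4})^2*(e_{2} e_{3})^2 + (\frac{7}{4})^2*(e_{3} e_{4})^2 = \frac{49}{16}*(+1) + \frac{49}{16}*(-1) = 0 (each basis 2-blade squares to minus the product of its generators' squares); cross terms between blades sharing an index anticommute and cancel. So B^2 = 0.
Answer: null-rotation, certificate B^2 = 0. B^2 = 0 is basis-independent, so its sign is the whole story.


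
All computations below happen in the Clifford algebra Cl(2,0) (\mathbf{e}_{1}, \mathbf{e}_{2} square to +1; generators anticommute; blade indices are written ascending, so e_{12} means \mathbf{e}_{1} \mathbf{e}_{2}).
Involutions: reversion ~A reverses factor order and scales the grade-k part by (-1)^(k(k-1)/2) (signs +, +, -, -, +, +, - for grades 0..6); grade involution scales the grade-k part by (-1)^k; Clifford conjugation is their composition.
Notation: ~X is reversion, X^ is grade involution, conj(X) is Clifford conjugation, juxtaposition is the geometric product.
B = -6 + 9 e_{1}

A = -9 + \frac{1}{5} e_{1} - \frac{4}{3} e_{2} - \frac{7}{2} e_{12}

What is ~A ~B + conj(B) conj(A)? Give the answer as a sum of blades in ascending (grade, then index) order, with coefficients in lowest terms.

first term: \frac{279}{5} - \frac{411}{5} e_{1} - \frac{47}{2} e_{2} - 9 e_{12}
second term: \frac{279}{5} + \frac{411}{5} e_{1} - \frac{79}{2} e_{2} - 33 e_{12}
Answer: \frac{558}{5} - 63 e_{2} - 42 e_{12}


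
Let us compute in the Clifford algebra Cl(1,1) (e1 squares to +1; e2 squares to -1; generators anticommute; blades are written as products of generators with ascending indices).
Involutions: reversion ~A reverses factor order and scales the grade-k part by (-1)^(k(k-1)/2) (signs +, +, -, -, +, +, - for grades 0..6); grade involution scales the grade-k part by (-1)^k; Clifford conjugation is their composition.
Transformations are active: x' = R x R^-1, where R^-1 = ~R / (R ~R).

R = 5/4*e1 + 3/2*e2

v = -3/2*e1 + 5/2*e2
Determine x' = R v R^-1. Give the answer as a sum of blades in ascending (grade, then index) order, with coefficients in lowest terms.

~R = 5/4*e1 + 3/2*e2, and R ~R = -11/16, so R^-1 = ~R / (-11/16).
R v = -45/8 + 43/8*e1 e2
Answer: 483/22*e1 + 485/22*e2


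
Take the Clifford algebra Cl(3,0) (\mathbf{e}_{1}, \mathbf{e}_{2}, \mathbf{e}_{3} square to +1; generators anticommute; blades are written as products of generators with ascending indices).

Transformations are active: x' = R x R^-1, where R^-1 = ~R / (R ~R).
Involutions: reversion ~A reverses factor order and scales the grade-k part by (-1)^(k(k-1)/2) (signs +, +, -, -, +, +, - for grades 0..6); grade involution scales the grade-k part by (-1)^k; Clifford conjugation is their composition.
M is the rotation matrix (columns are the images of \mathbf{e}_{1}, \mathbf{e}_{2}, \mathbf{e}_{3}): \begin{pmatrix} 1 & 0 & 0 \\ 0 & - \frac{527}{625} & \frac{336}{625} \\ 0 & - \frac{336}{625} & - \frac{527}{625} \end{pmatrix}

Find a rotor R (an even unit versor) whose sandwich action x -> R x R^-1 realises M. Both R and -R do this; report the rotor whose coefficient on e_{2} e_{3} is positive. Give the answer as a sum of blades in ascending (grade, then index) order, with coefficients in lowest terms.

Method: write R = a + b12*e_{1} e_{2} + b13*e_{1} e_{3} + b23*e_{2} e_{3} with a^2 + b12^2 + b13^2 + b23^2 = 1 (so R^-1 = ~R). Expanding the columns R e_j ~R gives tr M = 4a^2 - 1 and, from the antisymmetric part, M21 - M12 = -4a*b12, M13 - M31 = 4a*b13, M32 - M23 = -4a*b23.
Here tr M = -\frac{429}{625}, so a^2 = (1 + tr M)/4 = \frac{49}{625} and a = ±\frac{7}{25}. Taking a = \frac{7}{25}: M21 - M12 = 0, M13 - M31 = 0, M32 - M23 = -\frac{672}{625}, giving b12 = 0, b13 = 0, b23 = \frac{24}{25}, i.e. R = \frac{7}{25} + \frac{24}{25} e_{2} e_{3}.
Its e_{2} e_{3} coefficient is already positive.
Answer: \frac{7}{25} + \frac{24}{25} e_{2} e_{3}. Why the constraint matters: R and -R act identically through the sandwich — M has trace -\frac{429}{625} either way — so only the sign condition on e_{2} e_{3} picks one of the two preimages.


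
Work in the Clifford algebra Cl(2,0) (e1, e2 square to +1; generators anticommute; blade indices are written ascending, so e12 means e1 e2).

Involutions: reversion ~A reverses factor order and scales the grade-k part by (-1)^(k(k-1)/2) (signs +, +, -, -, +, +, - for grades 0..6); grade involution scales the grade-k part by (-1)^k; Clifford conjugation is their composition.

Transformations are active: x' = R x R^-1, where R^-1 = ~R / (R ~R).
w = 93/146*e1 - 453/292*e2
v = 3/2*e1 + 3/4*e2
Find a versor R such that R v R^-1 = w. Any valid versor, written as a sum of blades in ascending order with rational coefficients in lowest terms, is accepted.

Reasoning: v^2 = w^2 = 45/16 since conjugation preserves the quadratic form; R = v + w = 156/73*e1 - 117/146*e2 is then valid when invertible, keeping its own part and reversing (v - w)/2.
Answer: 156/73*e1 - 117/146*e2


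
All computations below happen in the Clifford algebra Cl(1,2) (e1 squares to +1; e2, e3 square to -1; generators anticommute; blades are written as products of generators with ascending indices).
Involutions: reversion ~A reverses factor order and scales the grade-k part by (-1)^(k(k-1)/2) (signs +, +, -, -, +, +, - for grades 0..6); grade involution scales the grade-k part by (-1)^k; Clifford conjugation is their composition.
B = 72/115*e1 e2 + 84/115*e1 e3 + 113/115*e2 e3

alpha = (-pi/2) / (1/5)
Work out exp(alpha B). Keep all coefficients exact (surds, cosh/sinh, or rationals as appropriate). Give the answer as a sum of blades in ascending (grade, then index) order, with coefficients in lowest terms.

B^2 term by term: the squares give (72/115)^2*(e1 e2)^2 + (84/115)^2*(e1 e3)^2 + (113/115)^2*(e2 e3)^2 = 5184/13225*(+1) + 7056/13225*(+1) + 12769/13225*(-1) = -1/25 (each basis 2-blade squares to minus the product of its generators' squares); cross terms between blades sharing an index anticommute and cancel. So B^2 = -1/25.
B^2 = -1/25 — B^2 < 0, so the exponential closes trigonometrically: l = 1/5, alpha*l = -pi/2, so exp(alpha B) = cos(-pi/2) + (sin(-pi/2)/(1/5))*B = 0 + (-5)*B.
Answer: -72/23*e1 e2 - 84/23*e1 e3 - 113/23*e2 e3


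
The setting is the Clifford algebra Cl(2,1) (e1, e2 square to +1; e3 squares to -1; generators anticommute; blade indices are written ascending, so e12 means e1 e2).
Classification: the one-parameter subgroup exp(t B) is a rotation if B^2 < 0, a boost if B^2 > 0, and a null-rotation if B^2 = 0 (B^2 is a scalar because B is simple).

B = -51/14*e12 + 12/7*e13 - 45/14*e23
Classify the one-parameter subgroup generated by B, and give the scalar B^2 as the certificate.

B^2 term by term: the squares give (-51/14)^2*(e12)^2 + (12/7)^2*(e13)^2 + (-45/14)^2*(e23)^2 = 2601/196*(-1) + 144/49*(+1) + 2025/196*(+1) = 0 (each basis 2-blade squares to minus the product of its generators' squares); cross terms between blades sharing an index anticommute and cancel. So B^2 = 0.
Answer: null-rotation, certificate B^2 = 0. One invariant decides it: the square 0 survives every conjugation, and its sign is exactly the classification.


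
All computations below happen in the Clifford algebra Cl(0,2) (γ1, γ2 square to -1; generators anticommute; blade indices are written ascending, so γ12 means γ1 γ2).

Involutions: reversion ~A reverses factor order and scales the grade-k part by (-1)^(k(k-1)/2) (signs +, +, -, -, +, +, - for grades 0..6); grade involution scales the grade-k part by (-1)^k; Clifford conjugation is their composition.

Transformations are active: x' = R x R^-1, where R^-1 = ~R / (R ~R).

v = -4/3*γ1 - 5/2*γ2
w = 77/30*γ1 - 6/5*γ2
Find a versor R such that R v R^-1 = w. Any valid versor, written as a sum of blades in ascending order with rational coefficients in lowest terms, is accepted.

Sketch: the shared square -289/36 makes R = v + w = 37/30*γ1 - 37/10*γ2 the natural versor; its sandwich fixes that direction, negates (v - w)/2, and sends v to w.
Answer: 37/30*γ1 - 37/10*γ2
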